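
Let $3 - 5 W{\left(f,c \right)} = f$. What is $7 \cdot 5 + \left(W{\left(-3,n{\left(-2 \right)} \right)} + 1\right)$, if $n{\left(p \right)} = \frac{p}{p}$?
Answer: $\frac{186}{5} \approx 37.2$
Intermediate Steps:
$n{\left(p \right)} = 1$
$W{\left(f,c \right)} = \frac{3}{5} - \frac{f}{5}$
$7 \cdot 5 + \left(W{\left(-3,n{\left(-2 \right)} \right)} + 1\right) = 7 \cdot 5 + \left(\left(\frac{3}{5} - - \frac{3}{5}\right) + 1\right) = 35 + \left(\left(\frac{3}{5} + \frac{3}{5}\right) + 1\right) = 35 + \left(\frac{6}{5} + 1\right) = 35 + \frac{11}{5} = \frac{186}{5}$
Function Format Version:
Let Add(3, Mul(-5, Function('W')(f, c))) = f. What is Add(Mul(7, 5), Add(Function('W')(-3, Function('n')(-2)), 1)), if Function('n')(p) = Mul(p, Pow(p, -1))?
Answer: Rational(186, 5) ≈ 37.200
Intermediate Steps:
Function('n')(p) = 1
Function('W')(f, c) = Add(Rational(3, 5), Mul(Rational(-1, 5), f))
Add(Mul(7, 5), Add(Function('W')(-3, Function('n')(-2)), 1)) = Add(Mul(7, 5), Add(Add(Rational(3, 5), Mul(Rational(-1, 5), -3)), 1)) = Add(35, Add(Add(Rational(3, 5), Rational(3, 5)), 1)) = Add(35, Add(Rational(6, 5), 1)) = Add(35, Rational(11, 5)) = Rational(186, 5)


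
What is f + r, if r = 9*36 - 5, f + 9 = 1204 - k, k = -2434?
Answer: 3948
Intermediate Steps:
f = 3629 (f = -9 + (1204 - 1*(-2434)) = -9 + (1204 + 2434) = -9 + 3638 = 3629)
r = 319 (r = 324 - 5 = 319)
f + r = 3629 + 319 = 3948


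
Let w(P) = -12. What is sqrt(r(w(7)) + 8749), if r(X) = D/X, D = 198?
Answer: sqrt(34930)/2 ≈ 93.448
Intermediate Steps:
r(X) = 198/X
sqrt(r(w(7)) + 8749) = sqrt(198/(-12) + 8749) = sqrt(198*(-1/12) + 8749) = sqrt(-33/2 + 8749) = sqrt(17465/2) = sqrt(34930)/2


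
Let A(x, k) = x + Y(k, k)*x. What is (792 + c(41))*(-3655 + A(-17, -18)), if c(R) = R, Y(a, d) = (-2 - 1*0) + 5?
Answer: -3101259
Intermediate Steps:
Y(a, d) = 3 (Y(a, d) = (-2 + 0) + 5 = -2 + 5 = 3)
A(x, k) = 4*x (A(x, k) = x + 3*x = 4*x)
(792 + c(41))*(-3655 + A(-17, -18)) = (792 + 41)*(-3655 + 4*(-17)) = 833*(-3655 - 68) = 833*(-3723) = -3101259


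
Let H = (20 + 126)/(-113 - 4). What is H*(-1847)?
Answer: 269662/117 ≈ 2304.8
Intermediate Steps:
H = -146/117 (H = 146/(-117) = 146*(-1/117) = -146/117 ≈ -1.2479)
H*(-1847) = -146/117*(-1847) = 269662/117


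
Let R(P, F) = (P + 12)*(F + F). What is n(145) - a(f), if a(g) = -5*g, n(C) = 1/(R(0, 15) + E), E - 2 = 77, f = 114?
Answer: 250231/439 ≈ 570.00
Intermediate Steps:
E = 79 (E = 2 + 77 = 79)
R(P, F) = 2*F*(12 + P) (R(P, F) = (12 + P)*(2*F) = 2*F*(12 + P))
n(C) = 1/439 (n(C) = 1/(2*15*(12 + 0) + 79) = 1/(2*15*12 + 79) = 1/(360 + 79) = 1/439)
n(145) - a(f) = 1/439 - (-5)*114 = 1/439 - 1*(-570) = 1/439 + 570 = 250231/439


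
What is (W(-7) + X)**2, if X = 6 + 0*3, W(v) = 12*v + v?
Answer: 7225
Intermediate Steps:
W(v) = 13*v
X = 6 (X = 6 + 0 = 6)
(W(-7) + X)**2 = (13*(-7) + 6)**2 = (-91 + 6)**2 = (-85)**2 = 7225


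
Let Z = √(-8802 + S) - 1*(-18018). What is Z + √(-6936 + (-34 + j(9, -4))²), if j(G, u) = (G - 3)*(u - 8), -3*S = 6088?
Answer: 18018 + 10*√43 + I*√97482/3 ≈ 18084.0 + 104.07*I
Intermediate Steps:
S = -6088/3 (S = -⅓*6088 = -6088/3 ≈ -2029.3)
j(G, u) = (-8 + u)*(-3 + G) (j(G, u) = (-3 + G)*(-8 + u) = (-8 + u)*(-3 + G))
Z = 18018 + I*√97482/3 (Z = √(-8802 - 6088/3) - 1*(-18018) = √(-32494/3) + 18018 = I*√97482/3 + 18018 = 18018 + I*√97482/3 ≈ 18018.0 + 104.07*I)
Z + √(-6936 + (-34 + j(9, -4))²) = (18018 + I*√97482/3) + √(-6936 + (-34 + (24 - 8*9 - 3*(-4) + 9*(-4)))²) = (18018 + I*√97482/3) + √(-6936 + (-34 + (24 - 72 + 12 - 36))²) = (18018 + I*√97482/3) + √(-6936 + (-34 - 72)²) = (18018 + I*√97482/3) + √(-6936 + (-106)²) = (18018 + I*√97482/3) + √(-6936 + 11236) = (18018 + I*√97482/3) + √4300 = (18018 + I*√97482/3) + 10*√43 = 18018 + 10*√43 + I*√97482/3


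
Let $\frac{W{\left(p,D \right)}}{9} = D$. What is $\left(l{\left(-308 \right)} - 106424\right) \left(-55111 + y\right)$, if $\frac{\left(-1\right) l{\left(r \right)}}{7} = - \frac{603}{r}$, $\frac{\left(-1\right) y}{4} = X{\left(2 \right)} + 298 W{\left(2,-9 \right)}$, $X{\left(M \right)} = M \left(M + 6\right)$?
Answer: $- \frac{193779207643}{44} \approx -4.4041 \cdot 10^{9}$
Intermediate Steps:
$W{\left(p,D \right)} = 9 D$
$X{\left(M \right)} = M \left(6 + M\right)$
$y = 96488$ ($y = - 4 \left(2 \left(6 + 2\right) + 298 \cdot 9 \left(-9\right)\right) = - 4 \left(2 \cdot 8 + 298 \left(-81\right)\right) = - 4 \left(16 - 24138\right) = \left(-4\right) \left(-24122\right) = 96488$)
$l{\left(r \right)} = \frac{4221}{r}$ ($l{\left(r \right)} = - 7 \left(- \frac{603}{r}\right) = \frac{4221}{r}$)
$\left(l{\left(-308 \right)} - 106424\right) \left(-55111 + y\right) = \left(\frac{4221}{-308} - 106424\right) \left(-55111 + 96488\right) = \left(4221 \left(- \frac{1}{308}\right) - 106424\right) 41377 = \left(- \frac{603}{44} - 106424\right) 41377 = \left(- \frac{4683259}{44}\right) 41377 = - \frac{193779207643}{44}$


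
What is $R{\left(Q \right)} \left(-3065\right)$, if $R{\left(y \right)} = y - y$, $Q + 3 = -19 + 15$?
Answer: $0$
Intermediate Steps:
$Q = -7$ ($Q = -3 + \left(-19 + 15\right) = -3 - 4 = -7$)
$R{\left(y \right)} = 0$
$R{\left(Q \right)} \left(-3065\right) = 0 \left(-3065\right) = 0$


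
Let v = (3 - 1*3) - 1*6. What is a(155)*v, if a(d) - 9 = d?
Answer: -984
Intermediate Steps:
a(d) = 9 + d
v = -6 (v = (3 - 3) - 6 = 0 - 6 = -6)
a(155)*v = (9 + 155)*(-6) = 164*(-6) = -984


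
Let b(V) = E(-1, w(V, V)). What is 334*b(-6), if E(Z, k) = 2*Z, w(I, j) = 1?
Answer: -668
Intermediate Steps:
b(V) = -2 (b(V) = 2*(-1) = -2)
334*b(-6) = 334*(-2) = -668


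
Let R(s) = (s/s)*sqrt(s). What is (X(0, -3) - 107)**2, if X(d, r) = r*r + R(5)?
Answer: (98 - sqrt(5))**2 ≈ 9170.7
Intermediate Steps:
R(s) = sqrt(s) (R(s) = 1*sqrt(s) = sqrt(s))
X(d, r) = sqrt(5) + r**2 (X(d, r) = r*r + sqrt(5) = r**2 + sqrt(5) = sqrt(5) + r**2)
(X(0, -3) - 107)**2 = ((sqrt(5) + (-3)**2) - 107)**2 = ((sqrt(5) + 9) - 107)**2 = ((9 + sqrt(5)) - 107)**2 = (-98 + sqrt(5))**2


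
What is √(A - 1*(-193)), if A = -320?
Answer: I*√127 ≈ 11.269*I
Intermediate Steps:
√(A - 1*(-193)) = √(-320 - 1*(-193)) = √(-320 + 193) = √(-127) = I*√127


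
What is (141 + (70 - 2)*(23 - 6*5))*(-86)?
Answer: 28810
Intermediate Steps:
(141 + (70 - 2)*(23 - 6*5))*(-86) = (141 + 68*(23 - 30))*(-86) = (141 + 68*(-7))*(-86) = (141 - 476)*(-86) = -335*(-86) = 28810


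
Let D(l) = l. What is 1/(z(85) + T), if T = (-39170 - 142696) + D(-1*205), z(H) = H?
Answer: -1/181986 ≈ -5.4949e-6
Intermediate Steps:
T = -182071 (T = (-39170 - 142696) - 1*205 = -181866 - 205 = -182071)
1/(z(85) + T) = 1/(85 - 182071) = 1/(-181986) = -1/181986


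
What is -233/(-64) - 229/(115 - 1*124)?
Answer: 16753/576 ≈ 29.085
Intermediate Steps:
-233/(-64) - 229/(115 - 1*124) = -233*(-1/64) - 229/(115 - 124) = 233/64 - 229/(-9) = 233/64 - 229*(-⅑) = 233/64 + 229/9 = 16753/576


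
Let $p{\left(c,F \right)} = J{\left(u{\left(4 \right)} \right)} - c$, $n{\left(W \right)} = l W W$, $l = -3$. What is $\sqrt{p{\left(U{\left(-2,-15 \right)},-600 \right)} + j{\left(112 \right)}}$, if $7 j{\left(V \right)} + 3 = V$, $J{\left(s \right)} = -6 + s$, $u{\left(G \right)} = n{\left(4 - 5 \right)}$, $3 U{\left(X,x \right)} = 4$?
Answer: $\frac{\sqrt{2310}}{21} \approx 2.2887$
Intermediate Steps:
$U{\left(X,x \right)} = \frac{4}{3}$ ($U{\left(X,x \right)} = \frac{1}{3} \cdot 4 = \frac{4}{3}$)
$n{\left(W \right)} = - 3 W^{2}$ ($n{\left(W \right)} = - 3 W W = - 3 W^{2}$)
$u{\left(G \right)} = -3$ ($u{\left(G \right)} = - 3 \left(4 - 5\right)^{2} = - 3 \left(-1\right)^{2} = \left(-3\right) 1 = -3$)
$p{\left(c,F \right)} = -9 - c$ ($p{\left(c,F \right)} = \left(-6 - 3\right) - c = -9 - c$)
$j{\left(V \right)} = - \frac{3}{7} + \frac{V}{7}$
$\sqrt{p{\left(U{\left(-2,-15 \right)},-600 \right)} + j{\left(112 \right)}} = \sqrt{\left(-9 - \frac{4}{3}\right) + \left(- \frac{3}{7} + \frac{1}{7} \cdot 112\right)} = \sqrt{\left(-9 - \frac{4}{3}\right) + \left(- \frac{3}{7} + 16\right)} = \sqrt{- \frac{31}{3} + \frac{109}{7}} = \sqrt{\frac{110}{21}} = \frac{\sqrt{2310}}{21}$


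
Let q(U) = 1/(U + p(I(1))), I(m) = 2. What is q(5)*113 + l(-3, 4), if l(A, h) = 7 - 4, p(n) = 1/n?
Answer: 259/11 ≈ 23.545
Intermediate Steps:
p(n) = 1/n
l(A, h) = 3
q(U) = 1/(½ + U) (q(U) = 1/(U + 1/2) = 1/(U + ½) = 1/(½ + U))
q(5)*113 + l(-3, 4) = (2/(1 + 2*5))*113 + 3 = (2/(1 + 10))*113 + 3 = (2/11)*113 + 3 = 226/11 + 3 = 259/11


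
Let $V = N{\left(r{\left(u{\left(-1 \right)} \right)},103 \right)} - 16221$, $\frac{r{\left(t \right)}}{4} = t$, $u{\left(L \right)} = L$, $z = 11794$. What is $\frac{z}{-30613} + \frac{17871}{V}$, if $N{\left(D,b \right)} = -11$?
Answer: $- \frac{738525131}{496910216} \approx -1.4862$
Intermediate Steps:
$r{\left(t \right)} = 4 t$
$V = -16232$ ($V = -11 - 16221 = -16232$)
$\frac{z}{-30613} + \frac{17871}{V} = \frac{11794}{-30613} + \frac{17871}{-16232} = 11794 \left(- \frac{1}{30613}\right) + 17871 \left(- \frac{1}{16232}\right) = - \frac{11794}{30613} - \frac{17871}{16232} = - \frac{738525131}{496910216}$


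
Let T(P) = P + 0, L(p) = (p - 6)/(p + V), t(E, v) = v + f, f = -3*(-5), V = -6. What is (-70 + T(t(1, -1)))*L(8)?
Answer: -56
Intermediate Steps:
f = 15
t(E, v) = 15 + v (t(E, v) = v + 15 = 15 + v)
L(p) = 1 (L(p) = (p - 6)/(p - 6) = (-6 + p)/(-6 + p) = 1)
T(P) = P
(-70 + T(t(1, -1)))*L(8) = (-70 + (15 - 1))*1 = (-70 + 14)*1 = -56*1 = -56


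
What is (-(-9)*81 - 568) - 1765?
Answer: -1604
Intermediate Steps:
(-(-9)*81 - 568) - 1765 = (-1*(-729) - 568) - 1765 = (729 - 568) - 1765 = 161 - 1765 = -1604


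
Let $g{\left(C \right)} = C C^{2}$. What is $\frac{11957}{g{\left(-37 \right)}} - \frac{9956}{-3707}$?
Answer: $\frac{459976669}{187770671} \approx 2.4497$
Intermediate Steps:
$g{\left(C \right)} = C^{3}$
$\frac{11957}{g{\left(-37 \right)}} - \frac{9956}{-3707} = \frac{11957}{\left(-37\right)^{3}} - \frac{9956}{-3707} = \frac{11957}{-50653} - - \frac{9956}{3707} = 11957 \left(- \frac{1}{50653}\right) + \frac{9956}{3707} = - \frac{11957}{50653} + \frac{9956}{3707} = \frac{459976669}{187770671}$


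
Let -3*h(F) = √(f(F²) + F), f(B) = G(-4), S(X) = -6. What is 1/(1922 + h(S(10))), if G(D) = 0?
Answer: 2883/5541127 + I*√6/11082254 ≈ 0.00052029 + 2.2103e-7*I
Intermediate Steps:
f(B) = 0
h(F) = -√F/3 (h(F) = -√(0 + F)/3 = -√F/3)
1/(1922 + h(S(10))) = 1/(1922 - I*√6/3)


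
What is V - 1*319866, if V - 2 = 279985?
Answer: -39879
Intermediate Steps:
V = 279987 (V = 2 + 279985 = 279987)
V - 1*319866 = 279987 - 1*319866 = 279987 - 319866 = -39879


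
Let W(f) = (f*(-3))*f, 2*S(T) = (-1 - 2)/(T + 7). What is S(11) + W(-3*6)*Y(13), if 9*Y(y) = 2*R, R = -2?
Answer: 5183/12 ≈ 431.92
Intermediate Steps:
S(T) = -3/(2*(7 + T)) (S(T) = ((-1 - 2)/(T + 7))/2 = (-3/(7 + T))/2 = -3/(2*(7 + T)))
W(f) = -3*f² (W(f) = (-3*f)*f = -3*f²)
Y(y) = -4/9 (Y(y) = (2*(-2))/9 = (⅑)*(-4) = -4/9)
S(11) + W(-3*6)*Y(13) = -3/(14 + 2*11) - 3*(-3*6)²*(-4/9) = -3/(14 + 22) - 3*(-18)²*(-4/9) = -3/36 - 3*324*(-4/9) = -3*1/36 - 972*(-4/9) = -1/12 + 432 = 5183/12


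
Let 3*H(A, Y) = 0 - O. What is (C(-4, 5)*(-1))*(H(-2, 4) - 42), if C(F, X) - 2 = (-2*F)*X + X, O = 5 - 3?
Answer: 6016/3 ≈ 2005.3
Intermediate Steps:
O = 2
C(F, X) = 2 + X - 2*F*X (C(F, X) = 2 + ((-2*F)*X + X) = 2 + (-2*F*X + X) = 2 + (X - 2*F*X) = 2 + X - 2*F*X)
H(A, Y) = -⅔ (H(A, Y) = (0 - 1*2)/3 = (0 - 2)/3 = (⅓)*(-2) = -⅔)
(C(-4, 5)*(-1))*(H(-2, 4) - 42) = ((2 + 5 - 2*(-4)*5)*(-1))*(-⅔ - 42) = ((2 + 5 + 40)*(-1))*(-128/3) = (47*(-1))*(-128/3) = -47*(-128/3) = 6016/3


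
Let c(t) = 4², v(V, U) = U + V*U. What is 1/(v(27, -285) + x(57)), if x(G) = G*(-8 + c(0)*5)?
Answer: -1/3876 ≈ -0.00025800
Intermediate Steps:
v(V, U) = U + U*V
c(t) = 16
x(G) = 72*G (x(G) = G*(-8 + 16*5) = G*(-8 + 80) = G*72 = 72*G)
1/(v(27, -285) + x(57)) = 1/(-285*(1 + 27) + 72*57) = 1/(-285*28 + 4104) = 1/(-7980 + 4104) = 1/(-3876) = -1/3876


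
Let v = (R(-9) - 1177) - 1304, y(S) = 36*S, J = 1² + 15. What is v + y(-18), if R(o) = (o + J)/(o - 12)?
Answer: -9388/3 ≈ -3129.3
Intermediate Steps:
J = 16 (J = 1 + 15 = 16)
R(o) = (16 + o)/(-12 + o) (R(o) = (o + 16)/(o - 12) = (16 + o)/(-12 + o))
v = -7444/3 (v = ((16 - 9)/(-12 - 9) - 1177) - 1304 = (7/(-21) - 1177) - 1304 = (-1/21*7 - 1177) - 1304 = (-⅓ - 1177) - 1304 = -3532/3 - 1304 = -7444/3 ≈ -2481.3)
v + y(-18) = -7444/3 + 36*(-18) = -7444/3 - 648 = -9388/3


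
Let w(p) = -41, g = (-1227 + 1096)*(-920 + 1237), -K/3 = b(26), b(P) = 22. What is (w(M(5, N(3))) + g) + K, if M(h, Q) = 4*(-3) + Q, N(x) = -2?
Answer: -41634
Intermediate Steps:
K = -66 (K = -3*22 = -66)
M(h, Q) = -12 + Q
g = -41527 (g = -131*317 = -41527)
(w(M(5, N(3))) + g) + K = (-41 - 41527) - 66 = -41568 - 66 = -41634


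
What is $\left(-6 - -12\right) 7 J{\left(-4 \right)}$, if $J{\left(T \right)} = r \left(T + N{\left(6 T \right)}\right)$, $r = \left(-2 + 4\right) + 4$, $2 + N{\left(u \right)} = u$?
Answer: $-7560$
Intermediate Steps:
$N{\left(u \right)} = -2 + u$
$r = 6$ ($r = 2 + 4 = 6$)
$J{\left(T \right)} = -12 + 42 T$ ($J{\left(T \right)} = 6 \left(T + \left(-2 + 6 T\right)\right) = 6 \left(-2 + 7 T\right) = -12 + 42 T$)
$\left(-6 - -12\right) 7 J{\left(-4 \right)} = \left(-6 - -12\right) 7 \left(-12 + 42 \left(-4\right)\right) = \left(-6 + 12\right) 7 \left(-12 - 168\right) = 6 \cdot 7 \left(-180\right) = 42 \left(-180\right) = -7560$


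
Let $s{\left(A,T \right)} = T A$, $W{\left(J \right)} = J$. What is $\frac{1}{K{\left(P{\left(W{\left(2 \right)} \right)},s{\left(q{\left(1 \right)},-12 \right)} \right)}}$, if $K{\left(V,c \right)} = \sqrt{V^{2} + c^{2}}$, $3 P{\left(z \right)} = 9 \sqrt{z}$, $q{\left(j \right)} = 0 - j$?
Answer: $\frac{\sqrt{2}}{18} \approx 0.078567$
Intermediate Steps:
$q{\left(j \right)} = - j$
$s{\left(A,T \right)} = A T$
$P{\left(z \right)} = 3 \sqrt{z}$ ($P{\left(z \right)} = \frac{9 \sqrt{z}}{3} = 3 \sqrt{z}$)
$\frac{1}{K{\left(P{\left(W{\left(2 \right)} \right)},s{\left(q{\left(1 \right)},-12 \right)} \right)}} = \frac{1}{\sqrt{\left(3 \sqrt{2}\right)^{2} + \left(\left(-1\right) 1 \left(-12\right)\right)^{2}}} = \frac{1}{\sqrt{18 + \left(\left(-1\right) \left(-12\right)\right)^{2}}} = \frac{1}{\sqrt{18 + 12^{2}}} = \frac{1}{\sqrt{18 + 144}} = \frac{1}{\sqrt{162}} = \frac{1}{9 \sqrt{2}} = \frac{\sqrt{2}}{18}$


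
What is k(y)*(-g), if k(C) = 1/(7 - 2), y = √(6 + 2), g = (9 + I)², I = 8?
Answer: -289/5 ≈ -57.800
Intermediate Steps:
g = 289 (g = (9 + 8)² = 17² = 289)
y = 2*√2 (y = √8 = 2*√2 ≈ 2.8284)
k(C) = ⅕ (k(C) = 1/5 = ⅕)
k(y)*(-g) = (-1*289)/5 = (⅕)*(-289) = -289/5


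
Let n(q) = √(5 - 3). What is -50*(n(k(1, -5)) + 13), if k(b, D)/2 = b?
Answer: -650 - 50*√2 ≈ -720.71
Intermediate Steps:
k(b, D) = 2*b
n(q) = √2
-50*(n(k(1, -5)) + 13) = -50*(√2 + 13) = -50*(13 + √2) = -650 - 50*√2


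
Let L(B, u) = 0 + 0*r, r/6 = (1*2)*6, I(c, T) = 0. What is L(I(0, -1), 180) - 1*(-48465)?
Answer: 48465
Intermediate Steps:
r = 72 (r = 6*((1*2)*6) = 6*(2*6) = 6*12 = 72)
L(B, u) = 0 (L(B, u) = 0 + 0*72 = 0 + 0 = 0)
L(I(0, -1), 180) - 1*(-48465) = 0 - 1*(-48465) = 0 + 48465 = 48465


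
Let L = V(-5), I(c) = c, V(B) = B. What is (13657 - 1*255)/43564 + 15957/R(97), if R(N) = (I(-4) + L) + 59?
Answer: 86977606/272275 ≈ 319.45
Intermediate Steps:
L = -5
R(N) = 50 (R(N) = (-4 - 5) + 59 = -9 + 59 = 50)
(13657 - 1*255)/43564 + 15957/R(97) = (13657 - 1*255)/43564 + 15957/50 = (13657 - 255)*(1/43564) + 15957*(1/50) = 13402*(1/43564) + 15957/50 = 6701/21782 + 15957/50 = 86977606/272275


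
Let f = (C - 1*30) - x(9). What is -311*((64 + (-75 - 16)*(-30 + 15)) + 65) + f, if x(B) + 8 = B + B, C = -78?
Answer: -464752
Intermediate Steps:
x(B) = -8 + 2*B (x(B) = -8 + (B + B) = -8 + 2*B)
f = -118 (f = (-78 - 1*30) - (-8 + 2*9) = (-78 - 30) - (-8 + 18) = -108 - 1*10 = -108 - 10 = -118)
-311*((64 + (-75 - 16)*(-30 + 15)) + 65) + f = -311*((64 + (-75 - 16)*(-30 + 15)) + 65) - 118 = -311*((64 - 91*(-15)) + 65) - 118 = -311*((64 + 1365) + 65) - 118 = -311*(1429 + 65) - 118 = -311*1494 - 118 = -464634 - 118 = -464752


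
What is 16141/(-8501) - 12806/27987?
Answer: -29505367/12521973 ≈ -2.3563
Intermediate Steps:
16141/(-8501) - 12806/27987 = 16141*(-1/8501) - 12806*1/27987 = -16141/8501 - 674/1473 = -29505367/12521973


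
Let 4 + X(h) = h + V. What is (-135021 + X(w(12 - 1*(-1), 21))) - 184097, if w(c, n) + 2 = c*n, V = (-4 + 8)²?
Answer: -318835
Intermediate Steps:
V = 16 (V = 4² = 16)
w(c, n) = -2 + c*n
X(h) = 12 + h (X(h) = -4 + (h + 16) = -4 + (16 + h) = 12 + h)
(-135021 + X(w(12 - 1*(-1), 21))) - 184097 = (-135021 + (12 + (-2 + (12 - 1*(-1))*21))) - 184097 = (-135021 + (12 + (-2 + (12 + 1)*21))) - 184097 = (-135021 + (12 + (-2 + 13*21))) - 184097 = (-135021 + (12 + (-2 + 273))) - 184097 = (-135021 + (12 + 271)) - 184097 = (-135021 + 283) - 184097 = -134738 - 184097 = -318835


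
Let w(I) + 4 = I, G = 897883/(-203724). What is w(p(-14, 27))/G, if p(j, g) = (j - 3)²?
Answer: -3055860/47257 ≈ -64.665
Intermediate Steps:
G = -897883/203724 (G = 897883*(-1/203724) = -897883/203724 ≈ -4.4073)
p(j, g) = (-3 + j)²
w(I) = -4 + I
w(p(-14, 27))/G = (-4 + (-3 - 14)²)/(-897883/203724) = (-4 + (-17)²)*(-203724/897883) = (-4 + 289)*(-203724/897883) = 285*(-203724/897883) = -3055860/47257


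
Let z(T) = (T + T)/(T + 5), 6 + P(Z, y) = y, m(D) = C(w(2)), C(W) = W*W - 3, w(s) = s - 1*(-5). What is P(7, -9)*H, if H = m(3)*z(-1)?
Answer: 345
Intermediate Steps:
w(s) = 5 + s (w(s) = s + 5 = 5 + s)
C(W) = -3 + W**2 (C(W) = W**2 - 3 = -3 + W**2)
m(D) = 46 (m(D) = -3 + (5 + 2)**2 = -3 + 7**2 = -3 + 49 = 46)
P(Z, y) = -6 + y
z(T) = 2*T/(5 + T) (z(T) = (2*T)/(5 + T) = 2*T/(5 + T))
H = -23 (H = 46*(2*(-1)/(5 - 1)) = 46*(2*(-1)/4) = 46*(2*(-1)*(1/4)) = 46*(-1/2) = -23)
P(7, -9)*H = (-6 - 9)*(-23) = -15*(-23) = 345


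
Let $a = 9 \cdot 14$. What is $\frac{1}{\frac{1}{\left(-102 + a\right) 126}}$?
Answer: $3024$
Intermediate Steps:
$a = 126$
$\frac{1}{\frac{1}{\left(-102 + a\right) 126}} = \frac{1}{\frac{1}{\left(-102 + 126\right) 126}} = \frac{1}{\frac{1}{24 \cdot 126}} = \frac{1}{\frac{1}{3024}} = 3024$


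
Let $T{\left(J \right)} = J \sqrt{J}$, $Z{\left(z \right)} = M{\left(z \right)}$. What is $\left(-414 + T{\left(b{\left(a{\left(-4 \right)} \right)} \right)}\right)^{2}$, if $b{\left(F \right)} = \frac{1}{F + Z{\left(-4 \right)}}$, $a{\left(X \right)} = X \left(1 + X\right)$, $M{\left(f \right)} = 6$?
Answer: $\frac{\left(44712 - \sqrt{2}\right)^{2}}{11664} \approx 1.7139 \cdot 10^{5}$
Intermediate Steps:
$Z{\left(z \right)} = 6$
$b{\left(F \right)} = \frac{1}{6 + F}$ ($b{\left(F \right)} = \frac{1}{F + 6} = \frac{1}{6 + F}$)
$T{\left(J \right)} = J^{\frac{3}{2}}$
$\left(-414 + T{\left(b{\left(a{\left(-4 \right)} \right)} \right)}\right)^{2} = \left(-414 + \left(\frac{1}{6 - 4 \left(1 - 4\right)}\right)^{\frac{3}{2}}\right)^{2} = \left(-414 + \left(\frac{1}{6 - -12}\right)^{\frac{3}{2}}\right)^{2} = \left(-414 + \left(\frac{1}{6 + 12}\right)^{\frac{3}{2}}\right)^{2} = \left(-414 + \left(\frac{1}{18}\right)^{\frac{3}{2}}\right)^{2} = \left(-414 + \frac{\sqrt{2}}{108}\right)^{2}$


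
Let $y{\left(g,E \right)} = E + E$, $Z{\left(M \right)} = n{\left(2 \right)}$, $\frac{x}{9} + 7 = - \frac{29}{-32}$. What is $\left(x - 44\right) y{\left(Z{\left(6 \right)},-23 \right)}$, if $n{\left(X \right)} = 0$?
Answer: $\frac{72749}{16} \approx 4546.8$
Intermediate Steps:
$x = - \frac{1755}{32}$ ($x = -63 + 9 \left(- \frac{29}{-32}\right) = -63 + 9 \left(\left(-29\right) \left(- \frac{1}{32}\right)\right) = -63 + 9 \cdot \frac{29}{32} = -63 + \frac{261}{32} = - \frac{1755}{32} \approx -54.844$)
$Z{\left(M \right)} = 0$
$y{\left(g,E \right)} = 2 E$
$\left(x - 44\right) y{\left(Z{\left(6 \right)},-23 \right)} = \left(- \frac{1755}{32} - 44\right) 2 \left(-23\right) = \left(- \frac{1755}{32} - 44\right) \left(-46\right) = \left(- \frac{3163}{32}\right) \left(-46\right) = \frac{72749}{16}$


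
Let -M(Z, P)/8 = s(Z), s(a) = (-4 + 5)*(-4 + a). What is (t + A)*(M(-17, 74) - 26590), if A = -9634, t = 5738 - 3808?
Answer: 203555088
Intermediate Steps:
s(a) = -4 + a (s(a) = 1*(-4 + a) = -4 + a)
t = 1930
M(Z, P) = 32 - 8*Z (M(Z, P) = -8*(-4 + Z) = 32 - 8*Z)
(t + A)*(M(-17, 74) - 26590) = (1930 - 9634)*((32 - 8*(-17)) - 26590) = -7704*((32 + 136) - 26590) = -7704*(168 - 26590) = -7704*(-26422) = 203555088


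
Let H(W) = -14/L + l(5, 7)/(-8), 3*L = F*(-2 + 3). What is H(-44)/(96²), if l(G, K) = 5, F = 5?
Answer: -361/368640 ≈ -0.00097927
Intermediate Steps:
L = 5/3 (L = (5*(-2 + 3))/3 = (5*1)/3 = (⅓)*5 = 5/3 ≈ 1.6667)
H(W) = -361/40 (H(W) = -14/5/3 + 5/(-8) = -14*⅗ + 5*(-⅛) = -42/5 - 5/8 = -361/40)
H(-44)/(96²) = -361/(40*(96²)) = -361/40/9216 = -361/40*1/9216 = -361/368640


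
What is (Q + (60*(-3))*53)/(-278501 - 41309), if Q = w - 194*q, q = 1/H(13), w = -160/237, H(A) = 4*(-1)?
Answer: 4499291/151589940 ≈ 0.029681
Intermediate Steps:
H(A) = -4
w = -160/237 (w = -160*1/237 = -160/237 ≈ -0.67511)
q = -1/4 (q = 1/(-4) = -1/4 ≈ -0.25000)
Q = 22669/474 (Q = -160/237 - 194*(-1/4) = -160/237 + 97/2 = 22669/474 ≈ 47.825)
(Q + (60*(-3))*53)/(-278501 - 41309) = (22669/474 + (60*(-3))*53)/(-278501 - 41309) = (22669/474 - 180*53)/(-319810) = (22669/474 - 9540)*(-1/319810) = -4499291/474*(-1/319810) = 4499291/151589940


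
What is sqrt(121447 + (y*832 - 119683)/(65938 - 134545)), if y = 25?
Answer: 2*sqrt(1620152569)/231 ≈ 348.49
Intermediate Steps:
sqrt(121447 + (y*832 - 119683)/(65938 - 134545)) = sqrt(121447 + (25*832 - 119683)/(65938 - 134545)) = sqrt(121447 + (20800 - 119683)/(-68607)) = sqrt(121447 - 98883*(-1/68607)) = sqrt(121447 + 10987/7623) = sqrt(925801468/7623) = 2*sqrt(1620152569)/231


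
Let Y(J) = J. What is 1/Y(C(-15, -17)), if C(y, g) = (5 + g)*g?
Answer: 1/204 ≈ 0.0049020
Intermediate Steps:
C(y, g) = g*(5 + g)
1/Y(C(-15, -17)) = 1/(-17*(5 - 17)) = 1/(-17*(-12)) = 1/204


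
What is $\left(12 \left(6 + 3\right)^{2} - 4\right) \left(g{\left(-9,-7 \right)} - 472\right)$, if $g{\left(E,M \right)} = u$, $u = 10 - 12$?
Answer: $-458832$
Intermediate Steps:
$u = -2$ ($u = 10 - 12 = -2$)
$g{\left(E,M \right)} = -2$
$\left(12 \left(6 + 3\right)^{2} - 4\right) \left(g{\left(-9,-7 \right)} - 472\right) = \left(12 \left(6 + 3\right)^{2} - 4\right) \left(-2 - 472\right) = \left(12 \cdot 9^{2} - 4\right) \left(-474\right) = \left(12 \cdot 81 - 4\right) \left(-474\right) = \left(972 - 4\right) \left(-474\right) = 968 \left(-474\right) = -458832$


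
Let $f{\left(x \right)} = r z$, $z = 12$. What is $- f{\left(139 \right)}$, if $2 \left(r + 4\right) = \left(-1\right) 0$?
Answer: $48$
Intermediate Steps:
$r = -4$ ($r = -4 + \frac{\left(-1\right) 0}{2} = -4 + \frac{1}{2} \cdot 0 = -4 + 0 = -4$)
$f{\left(x \right)} = -48$ ($f{\left(x \right)} = \left(-4\right) 12 = -48$)
$- f{\left(139 \right)} = \left(-1\right) \left(-48\right) = 48$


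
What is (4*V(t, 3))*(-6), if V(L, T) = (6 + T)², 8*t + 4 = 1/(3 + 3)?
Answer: -1944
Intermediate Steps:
t = -23/48 (t = -½ + 1/(8*(3 + 3)) = -½ + (⅛)/6 = -½ + (⅛)*(⅙) = -½ + 1/48 = -23/48 ≈ -0.47917)
(4*V(t, 3))*(-6) = (4*(6 + 3)²)*(-6) = (4*9²)*(-6) = (4*81)*(-6) = 324*(-6) = -1944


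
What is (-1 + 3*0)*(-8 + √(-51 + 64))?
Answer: 8 - √13 ≈ 4.3944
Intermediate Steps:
(-1 + 3*0)*(-8 + √(-51 + 64)) = (-1 + 0)*(-8 + √13) = -(-8 + √13) = 8 - √13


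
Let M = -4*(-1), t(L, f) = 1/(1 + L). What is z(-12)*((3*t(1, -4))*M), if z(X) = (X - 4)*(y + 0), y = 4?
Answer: -384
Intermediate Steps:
z(X) = -16 + 4*X (z(X) = (X - 4)*(4 + 0) = (-4 + X)*4 = -16 + 4*X)
M = 4
z(-12)*((3*t(1, -4))*M) = (-16 + 4*(-12))*((3/(1 + 1))*4) = (-16 - 48)*((3/2)*4) = -64*3*(1/2)*4 = -96*4 = -64*6 = -384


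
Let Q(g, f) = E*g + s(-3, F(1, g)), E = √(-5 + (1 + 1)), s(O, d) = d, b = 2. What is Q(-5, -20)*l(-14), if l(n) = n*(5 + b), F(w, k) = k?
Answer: 490 + 490*I*√3 ≈ 490.0 + 848.71*I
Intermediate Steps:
l(n) = 7*n (l(n) = n*(5 + 2) = n*7 = 7*n)
E = I*√3 (E = √(-5 + 2) = √(-3) = I*√3 ≈ 1.732*I)
Q(g, f) = g + I*g*√3 (Q(g, f) = (I*√3)*g + g = I*g*√3 + g = g + I*g*√3)
Q(-5, -20)*l(-14) = (-5*(1 + I*√3))*(7*(-14)) = (-5 - 5*I*√3)*(-98) = 490 + 490*I*√3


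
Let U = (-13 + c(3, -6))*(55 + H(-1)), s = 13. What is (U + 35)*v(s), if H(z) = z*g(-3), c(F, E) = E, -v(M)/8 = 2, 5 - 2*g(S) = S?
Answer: 14944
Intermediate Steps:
g(S) = 5/2 - S/2
v(M) = -16 (v(M) = -8*2 = -16)
H(z) = 4*z (H(z) = z*(5/2 - 1/2*(-3)) = z*(5/2 + 3/2) = z*4 = 4*z)
U = -969 (U = (-13 - 6)*(55 + 4*(-1)) = -19*(55 - 4) = -19*51 = -969)
(U + 35)*v(s) = (-969 + 35)*(-16) = -934*(-16) = 14944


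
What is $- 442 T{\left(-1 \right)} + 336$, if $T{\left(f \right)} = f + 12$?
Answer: $-4526$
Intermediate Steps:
$T{\left(f \right)} = 12 + f$
$- 442 T{\left(-1 \right)} + 336 = - 442 \left(12 - 1\right) + 336 = \left(-442\right) 11 + 336 = -4862 + 336 = -4526$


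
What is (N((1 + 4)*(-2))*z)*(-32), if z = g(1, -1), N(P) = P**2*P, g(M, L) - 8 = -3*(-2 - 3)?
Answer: 736000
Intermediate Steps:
g(M, L) = 23 (g(M, L) = 8 - 3*(-2 - 3) = 8 - 3*(-5) = 8 + 15 = 23)
N(P) = P**3
z = 23
(N((1 + 4)*(-2))*z)*(-32) = (((1 + 4)*(-2))**3*23)*(-32) = ((5*(-2))**3*23)*(-32) = ((-10)**3*23)*(-32) = -1000*23*(-32) = -23000*(-32) = 736000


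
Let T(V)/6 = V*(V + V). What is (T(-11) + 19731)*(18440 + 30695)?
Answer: 1040826705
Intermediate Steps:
T(V) = 12*V**2 (T(V) = 6*(V*(V + V)) = 6*(V*(2*V)) = 6*(2*V**2) = 12*V**2)
(T(-11) + 19731)*(18440 + 30695) = (12*(-11)**2 + 19731)*(18440 + 30695) = (12*121 + 19731)*49135 = (1452 + 19731)*49135 = 21183*49135 = 1040826705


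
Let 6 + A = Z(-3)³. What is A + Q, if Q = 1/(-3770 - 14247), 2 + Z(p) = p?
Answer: -2360228/18017 ≈ -131.00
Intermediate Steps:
Z(p) = -2 + p
Q = -1/18017 (Q = 1/(-18017) = -1/18017 ≈ -5.5503e-5)
A = -131 (A = -6 + (-2 - 3)³ = -6 + (-5)³ = -6 - 125 = -131)
A + Q = -131 - 1/18017 = -2360228/18017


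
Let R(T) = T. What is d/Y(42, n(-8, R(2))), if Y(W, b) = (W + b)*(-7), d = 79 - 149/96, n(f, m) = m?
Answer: -7435/29568 ≈ -0.25145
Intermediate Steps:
d = 7435/96 (d = 79 - 149*1/96 = 79 - 149/96 = 7435/96 ≈ 77.448)
Y(W, b) = -7*W - 7*b
d/Y(42, n(-8, R(2))) = 7435/(96*(-7*42 - 7*2)) = 7435/(96*(-294 - 14)) = (7435/96)/(-308) = (7435/96)*(-1/308) = -7435/29568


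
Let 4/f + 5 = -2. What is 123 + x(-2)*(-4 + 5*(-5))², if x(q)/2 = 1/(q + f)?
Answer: -4780/9 ≈ -531.11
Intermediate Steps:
f = -4/7 (f = 4/(-5 - 2) = 4/(-7) = 4*(-⅐) = -4/7 ≈ -0.57143)
x(q) = 2/(-4/7 + q) (x(q) = 2/(q - 4/7) = 2/(-4/7 + q))
123 + x(-2)*(-4 + 5*(-5))² = 123 + (14/(-4 + 7*(-2)))*(-4 + 5*(-5))² = 123 + (14/(-4 - 14))*(-4 - 25)² = 123 + (14/(-18))*(-29)² = 123 + (14*(-1/18))*841 = 123 - 7/9*841 = 123 - 5887/9 = -4780/9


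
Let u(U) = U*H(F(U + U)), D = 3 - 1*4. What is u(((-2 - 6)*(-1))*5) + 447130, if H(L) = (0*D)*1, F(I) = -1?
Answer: 447130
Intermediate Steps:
D = -1 (D = 3 - 4 = -1)
H(L) = 0 (H(L) = (0*(-1))*1 = 0*1 = 0)
u(U) = 0 (u(U) = U*0 = 0)
u(((-2 - 6)*(-1))*5) + 447130 = 0 + 447130 = 447130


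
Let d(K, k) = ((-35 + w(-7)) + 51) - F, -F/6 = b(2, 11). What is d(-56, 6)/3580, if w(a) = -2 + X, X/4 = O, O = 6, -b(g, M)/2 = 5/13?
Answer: 217/23270 ≈ 0.0093253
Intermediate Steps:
b(g, M) = -10/13
X = 24 (X = 4*6 = 24)
w(a) = 22 (w(a) = -2 + 24 = 22)
F = 60/13 (F = -6*(-10/13) = 60/13 ≈ 4.6154)
d(K, k) = 434/13 (d(K, k) = ((-35 + 22) + 51) - 1*60/13 = (-13 + 51) - 60/13 = 38 - 60/13 = 434/13)
d(-56, 6)/3580 = (434/13)/3580 = (434/13)*(1/3580) = 217/23270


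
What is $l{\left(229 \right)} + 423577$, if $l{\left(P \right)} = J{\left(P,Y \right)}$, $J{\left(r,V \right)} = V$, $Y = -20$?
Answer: $423557$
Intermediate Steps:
$l{\left(P \right)} = -20$
$l{\left(229 \right)} + 423577 = -20 + 423577 = 423557$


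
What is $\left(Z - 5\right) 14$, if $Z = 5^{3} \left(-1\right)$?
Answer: $-1820$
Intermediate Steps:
$Z = -125$ ($Z = 125 \left(-1\right) = -125$)
$\left(Z - 5\right) 14 = \left(-125 - 5\right) 14 = \left(-130\right) 14 = -1820$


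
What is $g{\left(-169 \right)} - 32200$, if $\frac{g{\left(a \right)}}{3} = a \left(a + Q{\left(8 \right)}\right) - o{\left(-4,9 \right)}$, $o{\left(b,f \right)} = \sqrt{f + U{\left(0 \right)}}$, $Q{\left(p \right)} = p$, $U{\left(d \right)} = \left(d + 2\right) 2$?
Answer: $49427 - 3 \sqrt{13} \approx 49416.0$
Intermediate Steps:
$U{\left(d \right)} = 4 + 2 d$ ($U{\left(d \right)} = \left(2 + d\right) 2 = 4 + 2 d$)
$o{\left(b,f \right)} = \sqrt{4 + f}$ ($o{\left(b,f \right)} = \sqrt{f + \left(4 + 2 \cdot 0\right)} = \sqrt{f + \left(4 + 0\right)} = \sqrt{f + 4} = \sqrt{4 + f}$)
$g{\left(a \right)} = - 3 \sqrt{13} + 3 a \left(8 + a\right)$ ($g{\left(a \right)} = 3 \left(a \left(a + 8\right) - \sqrt{4 + 9}\right) = 3 \left(a \left(8 + a\right) - \sqrt{13}\right) = 3 \left(- \sqrt{13} + a \left(8 + a\right)\right) = - 3 \sqrt{13} + 3 a \left(8 + a\right)$)
$g{\left(-169 \right)} - 32200 = \left(- 3 \sqrt{13} + 3 \left(-169\right)^{2} + 24 \left(-169\right)\right) - 32200 = \left(- 3 \sqrt{13} + 3 \cdot 28561 - 4056\right) - 32200 = \left(- 3 \sqrt{13} + 85683 - 4056\right) - 32200 = \left(81627 - 3 \sqrt{13}\right) - 32200 = 49427 - 3 \sqrt{13}$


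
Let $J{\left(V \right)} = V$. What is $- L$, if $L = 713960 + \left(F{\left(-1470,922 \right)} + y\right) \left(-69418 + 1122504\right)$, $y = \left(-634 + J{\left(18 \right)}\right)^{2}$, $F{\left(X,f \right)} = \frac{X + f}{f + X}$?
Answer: $-399601568262$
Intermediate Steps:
$F{\left(X,f \right)} = 1$ ($F{\left(X,f \right)} = \frac{X + f}{X + f} = 1$)
$y = 379456$ ($y = \left(-634 + 18\right)^{2} = \left(-616\right)^{2} = 379456$)
$L = 399601568262$ ($L = 713960 + \left(1 + 379456\right) \left(-69418 + 1122504\right) = 713960 + 379457 \cdot 1053086 = 713960 + 399600854302 = 399601568262$)
$- L = \left(-1\right) 399601568262 = -399601568262$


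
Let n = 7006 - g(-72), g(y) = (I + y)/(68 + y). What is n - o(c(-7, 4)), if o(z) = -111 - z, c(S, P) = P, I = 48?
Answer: 7115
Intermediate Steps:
g(y) = (48 + y)/(68 + y)
n = 7000 (n = 7006 - (48 - 72)/(68 - 72) = 7006 - (-24)/(-4) = 7006 - (-1)*(-24)/4 = 7006 - 1*6 = 7006 - 6 = 7000)
n - o(c(-7, 4)) = 7000 - (-111 - 1*4) = 7000 - (-111 - 4) = 7000 - 1*(-115) = 7000 + 115 = 7115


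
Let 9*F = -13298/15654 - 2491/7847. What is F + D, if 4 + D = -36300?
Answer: -20067696558944/552766221 ≈ -36304.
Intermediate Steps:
D = -36304 (D = -4 - 36300 = -36304)
F = -71671760/552766221 (F = (-13298/15654 - 2491/7847)/9 = (-13298*1/15654 - 2491*1/7847)/9 = (-6649/7827 - 2491/7847)/9 = (⅑)*(-71671760/61418469) = -71671760/552766221 ≈ -0.12966)
F + D = -71671760/552766221 - 36304 = -20067696558944/552766221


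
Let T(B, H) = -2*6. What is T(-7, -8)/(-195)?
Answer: 4/65 ≈ 0.061538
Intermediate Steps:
T(B, H) = -12
T(-7, -8)/(-195) = -12/(-195) = -12*(-1/195) = 4/65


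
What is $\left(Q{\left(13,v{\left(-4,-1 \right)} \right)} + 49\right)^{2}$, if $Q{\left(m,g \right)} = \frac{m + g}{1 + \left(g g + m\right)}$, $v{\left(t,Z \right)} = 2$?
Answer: $\frac{89401}{36} \approx 2483.4$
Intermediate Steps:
$Q{\left(m,g \right)} = \frac{g + m}{1 + m + g^{2}}$ ($Q{\left(m,g \right)} = \frac{g + m}{1 + \left(g^{2} + m\right)} = \frac{g + m}{1 + \left(m + g^{2}\right)} = \frac{g + m}{1 + m + g^{2}}$)
$\left(Q{\left(13,v{\left(-4,-1 \right)} \right)} + 49\right)^{2} = \left(\frac{2 + 13}{1 + 13 + 2^{2}} + 49\right)^{2} = \left(\frac{1}{1 + 13 + 4} \cdot 15 + 49\right)^{2} = \left(\frac{1}{18} \cdot 15 + 49\right)^{2} = \left(\frac{5}{6} + 49\right)^{2} = \left(\frac{299}{6}\right)^{2} = \frac{89401}{36}$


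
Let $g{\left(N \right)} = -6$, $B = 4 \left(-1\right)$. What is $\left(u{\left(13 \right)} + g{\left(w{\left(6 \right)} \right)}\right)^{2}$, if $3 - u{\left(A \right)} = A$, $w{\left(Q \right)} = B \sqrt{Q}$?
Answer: $256$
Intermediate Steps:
$B = -4$
$w{\left(Q \right)} = - 4 \sqrt{Q}$
$u{\left(A \right)} = 3 - A$
$\left(u{\left(13 \right)} + g{\left(w{\left(6 \right)} \right)}\right)^{2} = \left(\left(3 - 13\right) - 6\right)^{2} = \left(-10 - 6\right)^{2} = \left(-16\right)^{2} = 256$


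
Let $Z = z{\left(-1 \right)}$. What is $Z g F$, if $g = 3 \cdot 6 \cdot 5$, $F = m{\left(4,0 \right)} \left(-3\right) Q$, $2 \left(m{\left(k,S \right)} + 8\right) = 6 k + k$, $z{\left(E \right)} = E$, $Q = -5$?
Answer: $-8100$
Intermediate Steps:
$Z = -1$
$m{\left(k,S \right)} = -8 + \frac{7 k}{2}$ ($m{\left(k,S \right)} = -8 + \frac{6 k + k}{2} = -8 + \frac{7 k}{2}$)
$F = 90$ ($F = \left(-8 + \frac{7}{2} \cdot 4\right) \left(-3\right) \left(-5\right) = \left(-8 + 14\right) \left(-3\right) \left(-5\right) = 6 \left(-3\right) \left(-5\right) = \left(-18\right) \left(-5\right) = 90$)
$g = 90$ ($g = 3 \cdot 30 = 90$)
$Z g F = \left(-1\right) 90 \cdot 90 = \left(-90\right) 90 = -8100$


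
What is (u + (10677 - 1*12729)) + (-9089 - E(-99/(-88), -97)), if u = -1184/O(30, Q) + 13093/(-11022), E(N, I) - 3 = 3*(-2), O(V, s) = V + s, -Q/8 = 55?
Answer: -25162581421/2259510 ≈ -11136.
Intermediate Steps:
Q = -440 (Q = -8*55 = -440)
E(N, I) = -3 (E(N, I) = 3 + 3*(-2) = 3 - 6 = -3)
u = 3840959/2259510 (u = -1184/(30 - 440) + 13093/(-11022) = -1184/(-410) + 13093*(-1/11022) = -1184*(-1/410) - 13093/11022 = 592/205 - 13093/11022 = 3840959/2259510 ≈ 1.6999)
(u + (10677 - 1*12729)) + (-9089 - E(-99/(-88), -97)) = (3840959/2259510 + (10677 - 1*12729)) + (-9089 - 1*(-3)) = (3840959/2259510 + (10677 - 12729)) + (-9089 + 3) = (3840959/2259510 - 2052) - 9086 = -4632673561/2259510 - 9086 = -25162581421/2259510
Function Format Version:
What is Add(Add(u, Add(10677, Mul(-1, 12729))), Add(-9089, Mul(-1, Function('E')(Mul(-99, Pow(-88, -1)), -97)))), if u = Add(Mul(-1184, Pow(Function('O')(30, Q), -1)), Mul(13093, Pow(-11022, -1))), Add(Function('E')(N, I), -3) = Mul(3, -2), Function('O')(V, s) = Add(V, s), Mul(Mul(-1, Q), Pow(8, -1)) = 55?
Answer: Rational(-25162581421, 2259510) ≈ -11136.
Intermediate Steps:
Q = -440 (Q = Mul(-8, 55) = -440)
Function('E')(N, I) = -3 (Function('E')(N, I) = Add(3, Mul(3, -2)) = Add(3, -6) = -3)
u = Rational(3840959, 2259510) (u = Add(Mul(-1184, Pow(Add(30, -440), -1)), Mul(13093, Pow(-11022, -1))) = Add(Mul(-1184, Pow(-410, -1)), Mul(13093, Rational(-1, 11022))) = Add(Mul(-1184, Rational(-1, 410)), Rational(-13093, 11022)) = Add(Rational(592, 205), Rational(-13093, 11022)) = Rational(3840959, 2259510) ≈ 1.6999)
Add(Add(u, Add(10677, Mul(-1, 12729))), Add(-9089, Mul(-1, Function('E')(Mul(-99, Pow(-88, -1)), -97)))) = Add(Add(Rational(3840959, 2259510), Add(10677, Mul(-1, 12729))), Add(-9089, Mul(-1, -3))) = Add(Add(Rational(3840959, 2259510), Add(10677, -12729)), Add(-9089, 3)) = Add(Add(Rational(3840959, 2259510), -2052), -9086) = Add(Rational(-4632673561, 2259510), -9086) = Rational(-25162581421, 2259510)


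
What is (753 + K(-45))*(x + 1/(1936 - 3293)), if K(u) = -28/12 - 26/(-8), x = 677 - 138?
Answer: 3308587417/8142 ≈ 4.0636e+5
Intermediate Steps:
x = 539
K(u) = 11/12 (K(u) = -28*1/12 - 26*(-1/8) = -7/3 + 13/4 = 11/12)
(753 + K(-45))*(x + 1/(1936 - 3293)) = (753 + 11/12)*(539 + 1/(1936 - 3293)) = 9047*(539 + 1/(-1357))/12 = 9047*(539 - 1/1357)/12 = (9047/12)*(731422/1357) = 3308587417/8142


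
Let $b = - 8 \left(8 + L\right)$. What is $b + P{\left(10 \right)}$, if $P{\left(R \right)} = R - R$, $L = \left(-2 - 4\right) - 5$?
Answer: $24$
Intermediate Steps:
$L = -11$ ($L = -6 - 5 = -11$)
$P{\left(R \right)} = 0$
$b = 24$ ($b = - 8 \left(8 - 11\right) = \left(-8\right) \left(-3\right) = 24$)
$b + P{\left(10 \right)} = 24 + 0 = 24$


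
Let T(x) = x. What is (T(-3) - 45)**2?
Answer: 2304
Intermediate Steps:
(T(-3) - 45)**2 = (-3 - 45)**2 = (-48)**2 = 2304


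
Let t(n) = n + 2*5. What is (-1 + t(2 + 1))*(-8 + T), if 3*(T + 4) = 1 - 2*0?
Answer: -140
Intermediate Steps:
t(n) = 10 + n (t(n) = n + 10 = 10 + n)
T = -11/3 (T = -4 + (1 - 2*0)/3 = -4 + (1 + 0)/3 = -4 + (1/3)*1 = -4 + 1/3 = -11/3 ≈ -3.6667)
(-1 + t(2 + 1))*(-8 + T) = (-1 + (10 + (2 + 1)))*(-8 - 11/3) = (-1 + (10 + 3))*(-35/3) = (-1 + 13)*(-35/3) = 12*(-35/3) = -140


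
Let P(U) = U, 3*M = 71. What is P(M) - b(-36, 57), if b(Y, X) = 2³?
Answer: 47/3 ≈ 15.667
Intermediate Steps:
b(Y, X) = 8
M = 71/3 (M = (⅓)*71 = 71/3 ≈ 23.667)
P(M) - b(-36, 57) = 71/3 - 1*8 = 71/3 - 8 = 47/3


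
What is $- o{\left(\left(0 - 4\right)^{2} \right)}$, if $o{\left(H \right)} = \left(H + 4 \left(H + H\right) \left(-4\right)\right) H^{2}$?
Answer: $126976$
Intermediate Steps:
$o{\left(H \right)} = - 31 H^{3}$ ($o{\left(H \right)} = \left(H + 4 \cdot 2 H \left(-4\right)\right) H^{2} = \left(H + 8 H \left(-4\right)\right) H^{2} = \left(H - 32 H\right) H^{2} = - 31 H H^{2} = - 31 H^{3}$)
$- o{\left(\left(0 - 4\right)^{2} \right)} = - \left(-31\right) \left(\left(0 - 4\right)^{2}\right)^{3} = - \left(-31\right) \left(\left(-4\right)^{2}\right)^{3} = - \left(-31\right) 16^{3} = - \left(-31\right) 4096 = \left(-1\right) \left(-126976\right) = 126976$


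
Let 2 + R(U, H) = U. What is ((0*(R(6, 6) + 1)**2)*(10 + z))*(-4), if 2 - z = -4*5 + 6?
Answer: 0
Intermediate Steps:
R(U, H) = -2 + U
z = 16 (z = 2 - (-4*5 + 6) = 2 - (-20 + 6) = 2 - 1*(-14) = 2 + 14 = 16)
((0*(R(6, 6) + 1)**2)*(10 + z))*(-4) = ((0*((-2 + 6) + 1)**2)*(10 + 16))*(-4) = ((0*(4 + 1)**2)*26)*(-4) = ((0*5**2)*26)*(-4) = ((0*25)*26)*(-4) = (0*26)*(-4) = 0*(-4) = 0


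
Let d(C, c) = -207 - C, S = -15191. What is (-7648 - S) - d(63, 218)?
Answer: 7813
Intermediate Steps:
(-7648 - S) - d(63, 218) = (-7648 - 1*(-15191)) - (-207 - 1*63) = (-7648 + 15191) - (-207 - 63) = 7543 - 1*(-270) = 7543 + 270 = 7813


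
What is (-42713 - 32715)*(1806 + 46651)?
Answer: -3655014596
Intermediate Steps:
(-42713 - 32715)*(1806 + 46651) = -75428*48457 = -3655014596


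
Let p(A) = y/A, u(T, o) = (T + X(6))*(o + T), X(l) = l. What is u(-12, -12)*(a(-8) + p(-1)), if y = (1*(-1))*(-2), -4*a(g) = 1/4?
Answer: -297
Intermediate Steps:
a(g) = -1/16 (a(g) = -1/(4*4) = -1/4*1/4 = -1/16)
u(T, o) = (6 + T)*(T + o) (u(T, o) = (T + 6)*(o + T) = (6 + T)*(T + o))
y = 2 (y = -1*(-2) = 2)
p(A) = 2/A
u(-12, -12)*(a(-8) + p(-1)) = ((-12)**2 + 6*(-12) + 6*(-12) - 12*(-12))*(-1/16 + 2/(-1)) = (144 - 72 - 72 + 144)*(-1/16 + 2*(-1)) = 144*(-1/16 - 2) = 144*(-33/16) = -297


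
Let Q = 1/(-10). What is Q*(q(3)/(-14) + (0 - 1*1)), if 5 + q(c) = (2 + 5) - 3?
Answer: 13/140 ≈ 0.092857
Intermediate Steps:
Q = -⅒ ≈ -0.10000
q(c) = -1 (q(c) = -5 + ((2 + 5) - 3) = -5 + (7 - 3) = -5 + 4 = -1)
Q*(q(3)/(-14) + (0 - 1*1)) = -(-1/(-14) + (0 - 1*1))/10 = -(-1*(-1/14) + (0 - 1))/10 = -(1/14 - 1)/10 = -⅒*(-13/14) = 13/140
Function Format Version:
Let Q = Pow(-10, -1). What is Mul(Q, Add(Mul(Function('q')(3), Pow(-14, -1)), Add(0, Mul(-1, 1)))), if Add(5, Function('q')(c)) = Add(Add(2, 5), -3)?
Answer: Rational(13, 140) ≈ 0.092857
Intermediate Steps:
Q = Rational(-1, 10) ≈ -0.10000
Function('q')(c) = -1 (Function('q')(c) = Add(-5, Add(Add(2, 5), -3)) = Add(-5, Add(7, -3)) = Add(-5, 4) = -1)
Mul(Q, Add(Mul(Function('q')(3), Pow(-14, -1)), Add(0, Mul(-1, 1)))) = Mul(Rational(-1, 10), Add(Mul(-1, Pow(-14, -1)), Add(0, Mul(-1, 1)))) = Mul(Rational(-1, 10), Add(Mul(-1, Rational(-1, 14)), Add(0, -1))) = Mul(Rational(-1, 10), Add(Rational(1, 14), -1)) = Mul(Rational(-1, 10), Rational(-13, 14)) = Rational(13, 140)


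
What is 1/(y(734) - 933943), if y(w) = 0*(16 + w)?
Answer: -1/933943 ≈ -1.0707e-6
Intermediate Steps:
y(w) = 0
1/(y(734) - 933943) = 1/(0 - 933943) = 1/(-933943) = -1/933943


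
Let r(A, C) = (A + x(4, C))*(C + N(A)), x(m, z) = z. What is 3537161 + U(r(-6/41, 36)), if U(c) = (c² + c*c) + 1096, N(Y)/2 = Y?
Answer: 19261165291377/2825761 ≈ 6.8163e+6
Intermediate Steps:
N(Y) = 2*Y
r(A, C) = (A + C)*(C + 2*A)
U(c) = 1096 + 2*c² (U(c) = (c² + c²) + 1096 = 2*c² + 1096 = 1096 + 2*c²)
3537161 + U(r(-6/41, 36)) = 3537161 + (1096 + 2*(36² + 2*(-6/41)² + 3*(-6/41)*36)²) = 3537161 + (1096 + 2*(1296 + 2*(-6*1/41)² + 3*(-6*1/41)*36)²) = 3537161 + (1096 + 2*(1296 + 2*(-6/41)² + 3*(-6/41)*36)²) = 3537161 + (1096 + 2*(1296 + 2*(36/1681) - 648/41)²) = 3537161 + (1096 + 2*(1296 + 72/1681 - 648/41)²) = 3537161 + (1096 + 2*(2152080/1681)²) = 3537161 + (1096 + 2*(4631448326400/2825761)) = 3537161 + (1096 + 9262896652800/2825761) = 3537161 + 9265993686856/2825761 = 19261165291377/2825761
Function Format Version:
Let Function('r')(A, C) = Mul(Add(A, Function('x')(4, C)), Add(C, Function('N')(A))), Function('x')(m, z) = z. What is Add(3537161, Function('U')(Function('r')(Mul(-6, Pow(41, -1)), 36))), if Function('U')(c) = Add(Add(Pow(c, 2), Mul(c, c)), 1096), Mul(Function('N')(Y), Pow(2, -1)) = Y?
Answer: Rational(19261165291377, 2825761) ≈ 6.8163e+6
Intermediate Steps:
Function('N')(Y) = Mul(2, Y)
Function('r')(A, C) = Mul(Add(A, C), Add(C, Mul(2, A)))
Function('U')(c) = Add(1096, Mul(2, Pow(c, 2))) (Function('U')(c) = Add(Add(Pow(c, 2), Pow(c, 2)), 1096) = Add(Mul(2, Pow(c, 2)), 1096) = Add(1096, Mul(2, Pow(c, 2))))
Add(3537161, Function('U')(Function('r')(Mul(-6, Pow(41, -1)), 36))) = Add(3537161, Add(1096, Mul(2, Pow(Add(Pow(36, 2), Mul(2, Pow(Mul(-6, Pow(41, -1)), 2)), Mul(3, Mul(-6, Pow(41, -1)), 36)), 2)))) = Add(3537161, Add(1096, Mul(2, Pow(Add(1296, Mul(2, Pow(Mul(-6, Rational(1, 41)), 2)), Mul(3, Mul(-6, Rational(1, 41)), 36)), 2)))) = Add(3537161, Add(1096, Mul(2, Pow(Add(1296, Mul(2, Pow(Rational(-6, 41), 2)), Mul(3, Rational(-6, 41), 36)), 2)))) = Add(3537161, Add(1096, Mul(2, Pow(Add(1296, Mul(2, Rational(36, 1681)), Rational(-648, 41)), 2)))) = Add(3537161, Add(1096, Mul(2, Pow(Add(1296, Rational(72, 1681), Rational(-648, 41)), 2)))) = Add(3537161, Add(1096, Mul(2, Pow(Rational(2152080, 1681), 2)))) = Add(3537161, Add(1096, Mul(2, Rational(4631448326400, 2825761)))) = Add(3537161, Add(1096, Rational(9262896652800, 2825761))) = Add(3537161, Rational(9265993686856, 2825761)) = Rational(19261165291377, 2825761)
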